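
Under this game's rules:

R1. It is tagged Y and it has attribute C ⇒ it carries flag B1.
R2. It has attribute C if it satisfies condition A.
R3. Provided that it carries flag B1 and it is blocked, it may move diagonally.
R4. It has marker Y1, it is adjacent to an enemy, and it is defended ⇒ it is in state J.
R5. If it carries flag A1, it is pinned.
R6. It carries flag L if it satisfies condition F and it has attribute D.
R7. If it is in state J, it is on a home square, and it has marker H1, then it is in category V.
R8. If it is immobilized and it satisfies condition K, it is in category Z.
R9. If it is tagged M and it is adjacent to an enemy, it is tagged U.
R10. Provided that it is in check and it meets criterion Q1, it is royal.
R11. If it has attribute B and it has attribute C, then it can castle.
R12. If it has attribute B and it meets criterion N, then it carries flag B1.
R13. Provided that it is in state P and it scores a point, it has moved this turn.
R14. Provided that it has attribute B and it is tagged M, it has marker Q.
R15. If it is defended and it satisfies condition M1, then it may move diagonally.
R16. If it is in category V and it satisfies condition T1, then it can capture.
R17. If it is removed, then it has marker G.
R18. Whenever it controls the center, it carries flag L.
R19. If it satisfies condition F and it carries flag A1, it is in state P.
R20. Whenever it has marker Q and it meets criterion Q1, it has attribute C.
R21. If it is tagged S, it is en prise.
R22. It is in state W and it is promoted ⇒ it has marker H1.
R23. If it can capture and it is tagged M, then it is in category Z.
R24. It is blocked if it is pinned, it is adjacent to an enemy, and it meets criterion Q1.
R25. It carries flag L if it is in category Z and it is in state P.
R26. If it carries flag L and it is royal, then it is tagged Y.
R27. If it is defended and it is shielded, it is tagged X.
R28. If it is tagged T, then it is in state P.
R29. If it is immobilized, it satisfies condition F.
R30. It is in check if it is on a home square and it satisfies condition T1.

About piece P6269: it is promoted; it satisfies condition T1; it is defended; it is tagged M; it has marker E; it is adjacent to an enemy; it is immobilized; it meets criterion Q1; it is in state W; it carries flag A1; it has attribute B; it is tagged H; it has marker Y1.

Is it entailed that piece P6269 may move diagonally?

No

Forward chaining from the given facts derives: is in state J, is pinned, is tagged U, has marker Q, has attribute C, has marker H1, is blocked, satisfies condition F, can castle, is in state P.
Rules concluding "it may move diagonally": R3 needs "it carries flag B1"; R15 needs "it satisfies condition M1" — none of these are established.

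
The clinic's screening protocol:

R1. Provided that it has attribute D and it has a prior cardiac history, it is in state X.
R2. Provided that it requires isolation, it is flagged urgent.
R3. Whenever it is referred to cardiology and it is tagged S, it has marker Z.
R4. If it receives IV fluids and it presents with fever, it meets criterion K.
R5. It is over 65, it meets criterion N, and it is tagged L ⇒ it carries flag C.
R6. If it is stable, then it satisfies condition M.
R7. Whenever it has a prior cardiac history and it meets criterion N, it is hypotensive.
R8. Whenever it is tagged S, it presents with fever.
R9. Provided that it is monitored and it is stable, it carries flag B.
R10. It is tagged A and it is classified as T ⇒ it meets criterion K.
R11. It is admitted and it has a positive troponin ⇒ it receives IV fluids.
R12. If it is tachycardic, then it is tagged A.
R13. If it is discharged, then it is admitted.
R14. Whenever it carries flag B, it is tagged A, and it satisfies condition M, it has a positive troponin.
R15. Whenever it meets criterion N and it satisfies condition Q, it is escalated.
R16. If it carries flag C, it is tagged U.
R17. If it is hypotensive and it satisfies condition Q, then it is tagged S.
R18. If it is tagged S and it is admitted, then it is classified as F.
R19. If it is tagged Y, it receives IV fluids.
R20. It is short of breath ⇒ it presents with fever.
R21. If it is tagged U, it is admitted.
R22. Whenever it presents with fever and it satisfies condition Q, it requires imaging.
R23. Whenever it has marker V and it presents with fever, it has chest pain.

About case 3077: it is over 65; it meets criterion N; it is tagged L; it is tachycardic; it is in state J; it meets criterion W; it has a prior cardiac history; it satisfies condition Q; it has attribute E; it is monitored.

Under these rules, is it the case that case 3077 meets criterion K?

Forward chaining from the given facts derives: carries flag C, is hypotensive, is tagged A, is escalated, is tagged U, is tagged S, is admitted, presents with fever, is classified as F, requires imaging.
Rules concluding "it meets criterion K": R4 needs "it receives IV fluids"; R10 needs "it is classified as T" — none of these are established.

No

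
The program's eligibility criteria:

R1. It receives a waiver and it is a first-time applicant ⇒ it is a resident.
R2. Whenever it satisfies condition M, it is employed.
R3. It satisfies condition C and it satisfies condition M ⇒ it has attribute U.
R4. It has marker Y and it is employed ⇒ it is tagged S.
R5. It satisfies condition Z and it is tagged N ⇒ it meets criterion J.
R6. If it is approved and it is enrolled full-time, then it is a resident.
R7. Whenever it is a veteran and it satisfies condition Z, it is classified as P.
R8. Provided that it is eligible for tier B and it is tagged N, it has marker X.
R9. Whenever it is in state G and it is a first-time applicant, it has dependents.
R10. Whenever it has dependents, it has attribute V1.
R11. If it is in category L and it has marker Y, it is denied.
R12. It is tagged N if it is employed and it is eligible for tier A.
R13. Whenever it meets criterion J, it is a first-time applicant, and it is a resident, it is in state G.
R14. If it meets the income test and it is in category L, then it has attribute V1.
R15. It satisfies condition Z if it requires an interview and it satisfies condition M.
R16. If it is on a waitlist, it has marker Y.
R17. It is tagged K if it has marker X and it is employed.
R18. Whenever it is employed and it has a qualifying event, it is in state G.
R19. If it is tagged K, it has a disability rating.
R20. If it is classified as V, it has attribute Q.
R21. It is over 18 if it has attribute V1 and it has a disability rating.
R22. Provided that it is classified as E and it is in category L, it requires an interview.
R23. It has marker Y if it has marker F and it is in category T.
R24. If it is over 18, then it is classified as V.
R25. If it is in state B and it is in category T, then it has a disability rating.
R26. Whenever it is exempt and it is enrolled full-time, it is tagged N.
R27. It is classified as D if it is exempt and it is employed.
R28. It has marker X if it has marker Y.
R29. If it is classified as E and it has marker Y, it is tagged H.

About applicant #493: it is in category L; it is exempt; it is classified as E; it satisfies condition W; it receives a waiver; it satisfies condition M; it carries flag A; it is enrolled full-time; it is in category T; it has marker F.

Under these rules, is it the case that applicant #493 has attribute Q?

No

Forward chaining from the given facts derives: is employed, requires an interview, has marker Y, is tagged N, is classified as D, has marker X, is tagged H, is tagged S, is denied, satisfies condition Z, is tagged K, has a disability rating, meets criterion J.
The only rule concluding "it has attribute Q" is R20, which needs "it is classified as V"; that is never established.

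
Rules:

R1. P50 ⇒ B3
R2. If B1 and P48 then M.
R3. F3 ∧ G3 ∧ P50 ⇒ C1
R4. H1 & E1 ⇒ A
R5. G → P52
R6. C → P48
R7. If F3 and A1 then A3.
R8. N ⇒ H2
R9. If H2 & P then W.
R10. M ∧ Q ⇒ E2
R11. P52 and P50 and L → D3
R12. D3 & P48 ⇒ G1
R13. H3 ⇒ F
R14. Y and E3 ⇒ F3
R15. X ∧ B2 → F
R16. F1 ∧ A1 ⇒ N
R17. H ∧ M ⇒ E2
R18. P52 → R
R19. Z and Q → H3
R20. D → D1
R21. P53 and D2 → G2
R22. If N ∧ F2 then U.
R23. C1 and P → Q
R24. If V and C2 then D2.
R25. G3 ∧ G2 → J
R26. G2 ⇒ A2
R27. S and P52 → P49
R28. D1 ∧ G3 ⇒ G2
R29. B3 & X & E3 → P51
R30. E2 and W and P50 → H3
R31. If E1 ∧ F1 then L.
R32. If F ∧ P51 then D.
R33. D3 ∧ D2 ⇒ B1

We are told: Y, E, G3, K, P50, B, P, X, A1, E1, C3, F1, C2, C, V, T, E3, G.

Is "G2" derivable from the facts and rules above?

Yes

B3  (by R1: P50)
P52  (by R5: G)
P48  (by R6: C)
F3  (by R14: Y, E3)
N  (by R16: F1, A1)
D2  (by R24: V, C2)
P51  (by R29: B3, X, E3)
L  (by R31: E1, F1)
C1  (by R3: F3, G3, P50)
H2  (by R8: N)
W  (by R9: H2, P)
D3  (by R11: P52, P50, L)
Q  (by R23: C1, P)
B1  (by R33: D3, D2)
M  (by R2: B1, P48)
E2  (by R10: M, Q)
H3  (by R30: E2, W, P50)
F  (by R13: H3)
D  (by R32: F, P51)
D1  (by R20: D)
G2  (by R28: D1, G3)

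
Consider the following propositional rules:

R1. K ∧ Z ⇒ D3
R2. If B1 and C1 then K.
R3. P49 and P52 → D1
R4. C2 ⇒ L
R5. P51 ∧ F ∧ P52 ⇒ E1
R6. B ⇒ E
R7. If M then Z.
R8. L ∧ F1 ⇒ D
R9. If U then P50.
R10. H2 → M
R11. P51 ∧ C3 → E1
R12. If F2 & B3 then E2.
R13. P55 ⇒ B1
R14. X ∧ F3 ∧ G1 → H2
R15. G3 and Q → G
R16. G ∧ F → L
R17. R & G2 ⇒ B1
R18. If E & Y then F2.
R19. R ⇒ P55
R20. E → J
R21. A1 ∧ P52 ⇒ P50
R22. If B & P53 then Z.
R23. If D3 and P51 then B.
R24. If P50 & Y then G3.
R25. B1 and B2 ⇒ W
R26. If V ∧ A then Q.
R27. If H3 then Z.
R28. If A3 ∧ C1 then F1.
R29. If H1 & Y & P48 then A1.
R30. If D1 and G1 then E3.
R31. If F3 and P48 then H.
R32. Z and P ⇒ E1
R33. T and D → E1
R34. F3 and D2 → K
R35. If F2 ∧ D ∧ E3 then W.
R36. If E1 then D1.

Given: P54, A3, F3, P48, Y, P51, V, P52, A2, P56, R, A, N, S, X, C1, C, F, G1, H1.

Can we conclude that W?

E1  (by R5: P51, F, P52)
H2  (by R14: X, F3, G1)
P55  (by R19: R)
Q  (by R26: V, A)
F1  (by R28: A3, C1)
A1  (by R29: H1, Y, P48)
D1  (by R36: E1)
M  (by R10: H2)
B1  (by R13: P55)
P50  (by R21: A1, P52)
G3  (by R24: P50, Y)
E3  (by R30: D1, G1)
K  (by R2: B1, C1)
Z  (by R7: M)
G  (by R15: G3, Q)
L  (by R16: G, F)
D3  (by R1: K, Z)
D  (by R8: L, F1)
B  (by R23: D3, P51)
E  (by R6: B)
F2  (by R18: E, Y)
W  (by R35: F2, D, E3)

Yes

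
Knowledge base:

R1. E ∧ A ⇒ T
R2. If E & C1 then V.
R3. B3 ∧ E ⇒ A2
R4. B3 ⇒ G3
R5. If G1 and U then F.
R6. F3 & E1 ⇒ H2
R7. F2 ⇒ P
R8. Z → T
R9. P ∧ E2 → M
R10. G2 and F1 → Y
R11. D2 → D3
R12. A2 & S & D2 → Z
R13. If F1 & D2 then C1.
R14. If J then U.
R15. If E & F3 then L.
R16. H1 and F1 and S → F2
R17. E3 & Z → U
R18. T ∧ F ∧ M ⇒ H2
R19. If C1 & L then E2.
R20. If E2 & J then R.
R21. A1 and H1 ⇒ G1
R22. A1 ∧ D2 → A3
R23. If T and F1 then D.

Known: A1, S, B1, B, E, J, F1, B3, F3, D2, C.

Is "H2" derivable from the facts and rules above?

Forward chaining from the given facts derives: A2, G3, D3, Z, C1, U, L, E2, R, A3, V, T, D.
Rules concluding H2: R6 needs E1; R18 needs F — none of these are established.

No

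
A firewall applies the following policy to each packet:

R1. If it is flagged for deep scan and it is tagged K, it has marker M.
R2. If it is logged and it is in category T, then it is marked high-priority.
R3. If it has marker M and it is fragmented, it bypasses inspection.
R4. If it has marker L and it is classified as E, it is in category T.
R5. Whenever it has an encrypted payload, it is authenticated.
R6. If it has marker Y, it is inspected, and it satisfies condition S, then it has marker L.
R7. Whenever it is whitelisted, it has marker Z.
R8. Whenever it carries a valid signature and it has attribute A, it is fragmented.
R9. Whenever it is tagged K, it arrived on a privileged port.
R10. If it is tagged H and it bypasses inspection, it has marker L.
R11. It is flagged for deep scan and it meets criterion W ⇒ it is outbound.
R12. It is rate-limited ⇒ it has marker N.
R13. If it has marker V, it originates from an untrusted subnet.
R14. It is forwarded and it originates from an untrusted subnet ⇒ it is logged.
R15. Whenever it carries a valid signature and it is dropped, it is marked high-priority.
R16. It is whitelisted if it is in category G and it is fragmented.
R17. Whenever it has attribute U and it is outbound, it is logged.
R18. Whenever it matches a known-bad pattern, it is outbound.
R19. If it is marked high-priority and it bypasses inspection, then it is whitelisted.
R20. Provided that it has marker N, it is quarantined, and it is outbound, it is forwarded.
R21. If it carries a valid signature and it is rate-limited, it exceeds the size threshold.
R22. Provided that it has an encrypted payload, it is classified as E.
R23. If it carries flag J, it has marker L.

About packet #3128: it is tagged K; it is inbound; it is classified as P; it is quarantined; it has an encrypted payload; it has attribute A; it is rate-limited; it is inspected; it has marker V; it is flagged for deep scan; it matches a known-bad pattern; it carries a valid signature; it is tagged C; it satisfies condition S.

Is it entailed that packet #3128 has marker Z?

Forward chaining from the given facts derives: has marker M, is authenticated, is fragmented, arrived on a privileged port, has marker N, originates from an untrusted subnet, is outbound, is forwarded, exceeds the size threshold, is classified as E, bypasses inspection, is logged.
The only rule concluding "it has marker Z" is R7, which needs "it is whitelisted"; that is never established.

No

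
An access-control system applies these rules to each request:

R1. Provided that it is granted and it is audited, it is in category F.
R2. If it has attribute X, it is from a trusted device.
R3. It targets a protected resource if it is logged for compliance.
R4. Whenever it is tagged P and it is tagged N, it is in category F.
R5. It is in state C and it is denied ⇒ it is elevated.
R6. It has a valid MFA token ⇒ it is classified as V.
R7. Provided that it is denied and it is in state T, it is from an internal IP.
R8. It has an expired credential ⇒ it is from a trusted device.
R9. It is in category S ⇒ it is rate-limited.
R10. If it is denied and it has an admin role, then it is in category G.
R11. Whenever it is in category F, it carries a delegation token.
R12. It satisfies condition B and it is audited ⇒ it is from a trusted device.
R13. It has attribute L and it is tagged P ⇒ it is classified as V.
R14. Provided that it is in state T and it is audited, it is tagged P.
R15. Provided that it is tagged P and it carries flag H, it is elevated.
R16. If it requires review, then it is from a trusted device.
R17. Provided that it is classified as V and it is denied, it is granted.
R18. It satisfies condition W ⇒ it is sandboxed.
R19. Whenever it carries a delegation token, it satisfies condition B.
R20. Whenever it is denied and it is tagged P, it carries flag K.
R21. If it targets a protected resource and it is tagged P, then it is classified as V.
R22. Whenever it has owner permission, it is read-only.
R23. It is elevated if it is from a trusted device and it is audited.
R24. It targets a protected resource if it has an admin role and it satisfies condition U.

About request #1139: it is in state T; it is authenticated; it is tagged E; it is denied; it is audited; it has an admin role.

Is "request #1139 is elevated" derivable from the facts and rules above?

Forward chaining from the given facts derives: is from an internal IP, is in category G, is tagged P, carries flag K.
Rules concluding "it is elevated": R5 needs "it is in state C"; R15 needs "it carries flag H"; R23 needs "it is from a trusted device" — none of these are established.

No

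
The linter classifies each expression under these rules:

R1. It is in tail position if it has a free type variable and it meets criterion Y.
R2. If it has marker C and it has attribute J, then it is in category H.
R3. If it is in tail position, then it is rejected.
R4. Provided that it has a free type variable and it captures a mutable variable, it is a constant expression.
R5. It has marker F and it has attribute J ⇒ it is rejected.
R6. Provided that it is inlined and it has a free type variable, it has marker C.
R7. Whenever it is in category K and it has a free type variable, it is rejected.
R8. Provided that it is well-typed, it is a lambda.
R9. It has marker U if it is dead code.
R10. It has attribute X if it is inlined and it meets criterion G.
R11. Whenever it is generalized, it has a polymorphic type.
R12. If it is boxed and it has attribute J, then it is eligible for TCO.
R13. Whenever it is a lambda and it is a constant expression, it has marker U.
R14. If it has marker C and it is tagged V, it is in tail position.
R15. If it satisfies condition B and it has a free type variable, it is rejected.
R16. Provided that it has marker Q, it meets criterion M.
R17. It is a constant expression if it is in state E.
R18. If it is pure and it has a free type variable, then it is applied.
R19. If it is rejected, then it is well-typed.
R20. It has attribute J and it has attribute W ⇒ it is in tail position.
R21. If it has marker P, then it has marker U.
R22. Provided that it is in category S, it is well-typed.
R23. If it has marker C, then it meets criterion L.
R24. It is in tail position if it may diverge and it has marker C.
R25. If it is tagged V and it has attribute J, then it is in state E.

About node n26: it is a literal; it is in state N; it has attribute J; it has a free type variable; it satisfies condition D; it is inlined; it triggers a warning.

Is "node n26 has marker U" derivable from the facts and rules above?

No

Forward chaining from the given facts derives: has marker C, meets criterion L, is in category H.
Rules concluding "it has marker U": R9 needs "it is dead code"; R13 needs "it is a lambda"; R21 needs "it has marker P" — none of these are established.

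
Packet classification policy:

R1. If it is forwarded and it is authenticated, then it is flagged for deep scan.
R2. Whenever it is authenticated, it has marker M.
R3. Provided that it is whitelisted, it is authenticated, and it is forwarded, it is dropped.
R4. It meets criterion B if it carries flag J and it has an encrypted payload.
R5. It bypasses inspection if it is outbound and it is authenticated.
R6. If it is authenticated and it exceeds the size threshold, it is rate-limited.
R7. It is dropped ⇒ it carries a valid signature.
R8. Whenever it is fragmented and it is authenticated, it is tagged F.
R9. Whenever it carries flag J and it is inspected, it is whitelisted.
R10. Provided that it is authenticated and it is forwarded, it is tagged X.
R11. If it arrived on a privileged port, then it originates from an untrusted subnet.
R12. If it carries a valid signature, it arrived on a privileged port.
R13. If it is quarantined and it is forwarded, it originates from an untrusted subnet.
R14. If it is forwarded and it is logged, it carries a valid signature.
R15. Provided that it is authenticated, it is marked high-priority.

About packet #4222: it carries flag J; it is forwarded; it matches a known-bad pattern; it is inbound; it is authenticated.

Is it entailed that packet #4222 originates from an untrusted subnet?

No

Forward chaining from the given facts derives: is flagged for deep scan, has marker M, is tagged X, is marked high-priority.
Rules concluding "it originates from an untrusted subnet": R11 needs "it arrived on a privileged port"; R13 needs "it is quarantined" — none of these are established.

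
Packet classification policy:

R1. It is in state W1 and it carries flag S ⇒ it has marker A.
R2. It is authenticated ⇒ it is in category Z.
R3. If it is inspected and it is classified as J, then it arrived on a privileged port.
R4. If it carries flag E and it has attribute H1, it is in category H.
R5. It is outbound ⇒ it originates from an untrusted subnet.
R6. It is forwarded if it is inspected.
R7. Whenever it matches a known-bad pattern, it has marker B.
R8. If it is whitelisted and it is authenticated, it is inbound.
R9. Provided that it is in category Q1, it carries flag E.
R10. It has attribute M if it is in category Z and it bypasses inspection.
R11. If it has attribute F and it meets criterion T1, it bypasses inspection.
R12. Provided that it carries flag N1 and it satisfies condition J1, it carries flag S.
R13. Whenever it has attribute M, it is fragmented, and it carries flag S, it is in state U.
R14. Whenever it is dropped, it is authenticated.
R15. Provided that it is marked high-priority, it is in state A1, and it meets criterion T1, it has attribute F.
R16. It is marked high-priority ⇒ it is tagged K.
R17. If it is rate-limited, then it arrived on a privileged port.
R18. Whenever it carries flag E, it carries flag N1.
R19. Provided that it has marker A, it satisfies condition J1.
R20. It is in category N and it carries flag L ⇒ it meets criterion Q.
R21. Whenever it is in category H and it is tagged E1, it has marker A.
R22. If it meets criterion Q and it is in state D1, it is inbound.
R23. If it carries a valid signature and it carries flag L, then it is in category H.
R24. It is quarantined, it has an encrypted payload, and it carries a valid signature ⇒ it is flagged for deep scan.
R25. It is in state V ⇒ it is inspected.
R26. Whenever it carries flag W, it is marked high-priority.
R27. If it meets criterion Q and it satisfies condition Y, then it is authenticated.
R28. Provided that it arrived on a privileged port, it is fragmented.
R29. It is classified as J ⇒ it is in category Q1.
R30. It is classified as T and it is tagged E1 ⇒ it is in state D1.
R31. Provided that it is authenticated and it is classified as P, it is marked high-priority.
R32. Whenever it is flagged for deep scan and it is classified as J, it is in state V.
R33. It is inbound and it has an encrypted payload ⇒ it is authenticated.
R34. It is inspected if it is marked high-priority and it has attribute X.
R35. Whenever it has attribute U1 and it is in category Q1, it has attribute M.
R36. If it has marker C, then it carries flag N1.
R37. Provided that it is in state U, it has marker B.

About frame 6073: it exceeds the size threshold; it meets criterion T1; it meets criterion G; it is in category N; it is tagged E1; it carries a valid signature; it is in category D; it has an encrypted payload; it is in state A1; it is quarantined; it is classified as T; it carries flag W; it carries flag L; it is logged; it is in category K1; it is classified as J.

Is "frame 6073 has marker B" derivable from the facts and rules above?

By R20 (it is in category N, it carries flag L): it meets criterion Q.
By R23 (it carries a valid signature, it carries flag L): it is in category H.
By R24 (it is quarantined, it has an encrypted payload, it carries a valid signature): it is flagged for deep scan.
By R26 (it carries flag W): it is marked high-priority.
By R29 (it is classified as J): it is in category Q1.
By R30 (it is classified as T, it is tagged E1): it is in state D1.
By R32 (it is flagged for deep scan, it is classified as J): it is in state V.
By R9 (it is in category Q1): it carries flag E.
By R15 (it is marked high-priority, it is in state A1, it meets criterion T1): it has attribute F.
By R18 (it carries flag E): it carries flag N1.
By R21 (it is in category H, it is tagged E1): it has marker A.
By R22 (it meets criterion Q, it is in state D1): it is inbound.
By R25 (it is in state V): it is inspected.
By R33 (it is inbound, it has an encrypted payload): it is authenticated.
By R2 (it is authenticated): it is in category Z.
By R3 (it is inspected, it is classified as J): it arrived on a privileged port.
By R11 (it has attribute F, it meets criterion T1): it bypasses inspection.
By R19 (it has marker A): it satisfies condition J1.
By R28 (it arrived on a privileged port): it is fragmented.
By R10 (it is in category Z, it bypasses inspection): it has attribute M.
By R12 (it carries flag N1, it satisfies condition J1): it carries flag S.
By R13 (it has attribute M, it is fragmented, it carries flag S): it is in state U.
By R37 (it is in state U): it has marker B.

Yes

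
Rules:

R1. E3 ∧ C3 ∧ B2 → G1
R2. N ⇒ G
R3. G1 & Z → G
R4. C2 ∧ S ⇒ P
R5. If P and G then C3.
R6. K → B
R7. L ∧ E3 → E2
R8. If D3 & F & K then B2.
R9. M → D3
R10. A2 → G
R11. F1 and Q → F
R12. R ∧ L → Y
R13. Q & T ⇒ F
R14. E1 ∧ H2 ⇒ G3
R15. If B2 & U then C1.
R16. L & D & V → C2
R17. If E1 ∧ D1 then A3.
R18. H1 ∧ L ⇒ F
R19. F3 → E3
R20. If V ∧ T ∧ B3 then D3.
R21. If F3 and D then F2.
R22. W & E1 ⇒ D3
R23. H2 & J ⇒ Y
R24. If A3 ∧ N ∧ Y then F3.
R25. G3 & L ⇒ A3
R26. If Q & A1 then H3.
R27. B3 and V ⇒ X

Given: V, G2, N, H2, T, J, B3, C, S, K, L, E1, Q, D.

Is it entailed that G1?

G  (by R2: N)
F  (by R13: Q, T)
G3  (by R14: E1, H2)
C2  (by R16: L, D, V)
D3  (by R20: V, T, B3)
Y  (by R23: H2, J)
A3  (by R25: G3, L)
P  (by R4: C2, S)
C3  (by R5: P, G)
B2  (by R8: D3, F, K)
F3  (by R24: A3, N, Y)
E3  (by R19: F3)
G1  (by R1: E3, C3, B2)

Yes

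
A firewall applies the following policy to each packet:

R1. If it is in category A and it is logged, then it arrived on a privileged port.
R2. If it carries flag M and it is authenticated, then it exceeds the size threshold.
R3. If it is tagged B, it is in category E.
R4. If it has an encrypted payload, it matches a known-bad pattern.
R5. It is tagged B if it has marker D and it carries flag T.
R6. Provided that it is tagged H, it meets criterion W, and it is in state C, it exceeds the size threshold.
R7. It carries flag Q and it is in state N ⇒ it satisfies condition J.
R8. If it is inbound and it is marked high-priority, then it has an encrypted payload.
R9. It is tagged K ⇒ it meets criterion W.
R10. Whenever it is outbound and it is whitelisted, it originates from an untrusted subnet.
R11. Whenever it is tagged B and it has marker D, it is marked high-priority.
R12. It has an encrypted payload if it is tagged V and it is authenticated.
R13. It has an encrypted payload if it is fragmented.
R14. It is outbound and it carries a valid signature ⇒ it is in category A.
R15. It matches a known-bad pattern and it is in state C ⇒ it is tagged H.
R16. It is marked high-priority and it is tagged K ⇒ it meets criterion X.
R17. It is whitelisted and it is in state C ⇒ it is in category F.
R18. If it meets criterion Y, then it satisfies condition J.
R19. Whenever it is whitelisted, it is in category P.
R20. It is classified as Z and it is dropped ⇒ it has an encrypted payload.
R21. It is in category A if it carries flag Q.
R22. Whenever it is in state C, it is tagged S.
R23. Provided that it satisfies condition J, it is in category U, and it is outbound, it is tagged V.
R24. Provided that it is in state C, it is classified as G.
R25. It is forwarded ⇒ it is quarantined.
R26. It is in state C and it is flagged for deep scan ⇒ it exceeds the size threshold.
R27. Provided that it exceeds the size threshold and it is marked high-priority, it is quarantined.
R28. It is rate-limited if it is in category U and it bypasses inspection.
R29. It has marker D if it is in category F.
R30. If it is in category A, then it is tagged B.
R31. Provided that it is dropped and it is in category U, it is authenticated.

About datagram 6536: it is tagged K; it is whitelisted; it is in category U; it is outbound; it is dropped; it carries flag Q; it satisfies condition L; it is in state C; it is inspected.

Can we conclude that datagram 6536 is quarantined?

Forward chaining from the given facts derives: meets criterion W, originates from an untrusted subnet, is in category F, is in category P, is in category A, is tagged S, is classified as G, has marker D, is tagged B, is authenticated, is in category E, is marked high-priority, meets criterion X.
Rules concluding "it is quarantined": R25 needs "it is forwarded"; R27 needs "it exceeds the size threshold" — none of these are established.

No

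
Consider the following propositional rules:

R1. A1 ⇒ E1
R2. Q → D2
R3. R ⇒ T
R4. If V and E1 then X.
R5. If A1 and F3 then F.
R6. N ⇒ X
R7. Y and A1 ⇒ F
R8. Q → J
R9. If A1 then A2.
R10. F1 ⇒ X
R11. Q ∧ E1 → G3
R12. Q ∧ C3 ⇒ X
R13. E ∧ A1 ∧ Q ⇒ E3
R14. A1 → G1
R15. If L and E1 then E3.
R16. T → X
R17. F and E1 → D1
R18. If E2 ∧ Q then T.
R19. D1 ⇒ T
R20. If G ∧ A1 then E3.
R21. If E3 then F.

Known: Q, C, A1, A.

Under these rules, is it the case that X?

Forward chaining from the given facts derives: E1, D2, J, A2, G3, G1.
Rules concluding X: R4 needs V; R6 needs N; R10 needs F1; R12 needs C3; R16 needs T — none of these are established.

No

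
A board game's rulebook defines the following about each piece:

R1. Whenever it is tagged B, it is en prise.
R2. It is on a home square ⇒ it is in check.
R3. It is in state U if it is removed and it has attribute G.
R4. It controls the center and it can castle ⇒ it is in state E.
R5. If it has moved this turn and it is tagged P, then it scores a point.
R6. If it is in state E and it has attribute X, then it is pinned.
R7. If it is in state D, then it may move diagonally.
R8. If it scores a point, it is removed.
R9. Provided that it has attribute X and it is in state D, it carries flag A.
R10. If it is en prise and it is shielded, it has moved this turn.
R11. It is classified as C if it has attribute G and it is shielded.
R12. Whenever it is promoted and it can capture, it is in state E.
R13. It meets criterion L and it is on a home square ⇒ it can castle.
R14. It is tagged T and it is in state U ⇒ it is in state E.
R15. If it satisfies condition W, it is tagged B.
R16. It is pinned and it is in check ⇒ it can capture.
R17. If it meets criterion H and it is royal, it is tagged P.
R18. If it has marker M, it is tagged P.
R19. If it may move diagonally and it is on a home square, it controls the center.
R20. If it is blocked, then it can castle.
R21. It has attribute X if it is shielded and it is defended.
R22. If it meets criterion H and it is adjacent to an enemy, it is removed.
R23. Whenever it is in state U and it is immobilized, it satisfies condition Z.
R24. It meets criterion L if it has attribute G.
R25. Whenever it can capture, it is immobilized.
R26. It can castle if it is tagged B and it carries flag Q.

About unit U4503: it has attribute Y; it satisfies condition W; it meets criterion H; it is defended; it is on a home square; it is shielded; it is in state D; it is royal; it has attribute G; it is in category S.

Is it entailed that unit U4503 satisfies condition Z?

Yes

By R2 (it is on a home square): it is in check.
By R7 (it is in state D): it may move diagonally.
By R15 (it satisfies condition W): it is tagged B.
By R17 (it meets criterion H, it is royal): it is tagged P.
By R19 (it may move diagonally, it is on a home square): it controls the center.
By R21 (it is shielded, it is defended): it has attribute X.
By R24 (it has attribute G): it meets criterion L.
By R1 (it is tagged B): it is en prise.
By R10 (it is en prise, it is shielded): it has moved this turn.
By R13 (it meets criterion L, it is on a home square): it can castle.
By R4 (it controls the center, it can castle): it is in state E.
By R5 (it has moved this turn, it is tagged P): it scores a point.
By R6 (it is in state E, it has attribute X): it is pinned.
By R8 (it scores a point): it is removed.
By R16 (it is pinned, it is in check): it can capture.
By R25 (it can capture): it is immobilized.
By R3 (it is removed, it has attribute G): it is in state U.
By R23 (it is in state U, it is immobilized): it satisfies condition Z.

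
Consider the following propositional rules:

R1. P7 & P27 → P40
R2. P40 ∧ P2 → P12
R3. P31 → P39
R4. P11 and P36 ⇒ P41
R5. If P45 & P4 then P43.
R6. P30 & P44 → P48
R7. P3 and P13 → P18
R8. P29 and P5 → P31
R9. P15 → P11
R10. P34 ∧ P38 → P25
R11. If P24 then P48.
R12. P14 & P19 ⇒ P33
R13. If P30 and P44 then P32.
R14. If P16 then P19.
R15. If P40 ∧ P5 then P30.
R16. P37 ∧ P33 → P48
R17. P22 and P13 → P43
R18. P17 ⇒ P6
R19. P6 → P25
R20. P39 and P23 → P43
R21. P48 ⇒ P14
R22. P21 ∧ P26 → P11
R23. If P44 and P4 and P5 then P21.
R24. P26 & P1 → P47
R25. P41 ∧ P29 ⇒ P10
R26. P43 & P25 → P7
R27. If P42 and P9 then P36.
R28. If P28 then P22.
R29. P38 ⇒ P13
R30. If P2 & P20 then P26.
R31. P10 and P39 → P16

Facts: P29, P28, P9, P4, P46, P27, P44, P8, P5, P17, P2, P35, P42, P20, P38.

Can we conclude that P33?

Yes

P31  (by R8: P29, P5)
P6  (by R18: P17)
P25  (by R19: P6)
P21  (by R23: P44, P4, P5)
P36  (by R27: P42, P9)
P22  (by R28: P28)
P13  (by R29: P38)
P26  (by R30: P2, P20)
P39  (by R3: P31)
P43  (by R17: P22, P13)
P11  (by R22: P21, P26)
P7  (by R26: P43, P25)
P40  (by R1: P7, P27)
P41  (by R4: P11, P36)
P30  (by R15: P40, P5)
P10  (by R25: P41, P29)
P16  (by R31: P10, P39)
P48  (by R6: P30, P44)
P19  (by R14: P16)
P14  (by R21: P48)
P33  (by R12: P14, P19)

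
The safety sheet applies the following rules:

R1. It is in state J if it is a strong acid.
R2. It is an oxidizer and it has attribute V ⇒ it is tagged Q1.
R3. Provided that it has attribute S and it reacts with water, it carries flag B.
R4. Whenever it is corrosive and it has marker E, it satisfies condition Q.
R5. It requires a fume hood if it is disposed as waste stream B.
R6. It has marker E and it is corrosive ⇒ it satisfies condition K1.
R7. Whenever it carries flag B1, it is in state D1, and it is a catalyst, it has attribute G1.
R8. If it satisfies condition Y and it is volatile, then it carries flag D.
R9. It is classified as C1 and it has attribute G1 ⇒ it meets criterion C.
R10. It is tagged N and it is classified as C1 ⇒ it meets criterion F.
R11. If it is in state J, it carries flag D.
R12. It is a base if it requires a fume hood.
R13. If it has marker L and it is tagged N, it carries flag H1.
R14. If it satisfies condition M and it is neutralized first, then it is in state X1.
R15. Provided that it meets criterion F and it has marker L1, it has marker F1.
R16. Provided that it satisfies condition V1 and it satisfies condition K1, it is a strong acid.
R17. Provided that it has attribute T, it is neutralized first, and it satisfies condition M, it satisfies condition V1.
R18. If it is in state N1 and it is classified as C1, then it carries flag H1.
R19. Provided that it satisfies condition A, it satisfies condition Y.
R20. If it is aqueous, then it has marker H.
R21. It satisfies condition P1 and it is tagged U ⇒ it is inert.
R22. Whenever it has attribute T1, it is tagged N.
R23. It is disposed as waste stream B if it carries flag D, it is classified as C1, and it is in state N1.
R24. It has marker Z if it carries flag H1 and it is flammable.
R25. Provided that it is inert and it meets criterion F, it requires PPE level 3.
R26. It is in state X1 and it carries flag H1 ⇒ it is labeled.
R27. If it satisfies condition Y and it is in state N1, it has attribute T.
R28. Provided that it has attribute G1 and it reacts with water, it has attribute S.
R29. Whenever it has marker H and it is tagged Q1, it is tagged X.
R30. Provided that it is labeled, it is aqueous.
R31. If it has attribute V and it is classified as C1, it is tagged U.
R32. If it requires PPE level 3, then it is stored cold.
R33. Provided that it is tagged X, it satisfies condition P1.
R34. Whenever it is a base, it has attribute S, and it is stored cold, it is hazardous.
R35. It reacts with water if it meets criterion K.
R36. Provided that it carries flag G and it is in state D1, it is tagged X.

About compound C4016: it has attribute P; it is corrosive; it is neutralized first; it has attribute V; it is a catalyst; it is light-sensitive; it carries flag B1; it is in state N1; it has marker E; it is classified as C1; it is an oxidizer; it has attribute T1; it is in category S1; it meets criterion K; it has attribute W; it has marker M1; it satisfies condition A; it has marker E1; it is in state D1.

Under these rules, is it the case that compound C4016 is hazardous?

No

Forward chaining from the given facts derives: is tagged Q1, satisfies condition Q, satisfies condition K1, has attribute G1, meets criterion C, carries flag H1, satisfies condition Y, is tagged N, has attribute T, is tagged U, reacts with water, meets criterion F, has attribute S, carries flag B.
The only rule concluding "it is hazardous" is R34, which needs "it is a base"; that is never established.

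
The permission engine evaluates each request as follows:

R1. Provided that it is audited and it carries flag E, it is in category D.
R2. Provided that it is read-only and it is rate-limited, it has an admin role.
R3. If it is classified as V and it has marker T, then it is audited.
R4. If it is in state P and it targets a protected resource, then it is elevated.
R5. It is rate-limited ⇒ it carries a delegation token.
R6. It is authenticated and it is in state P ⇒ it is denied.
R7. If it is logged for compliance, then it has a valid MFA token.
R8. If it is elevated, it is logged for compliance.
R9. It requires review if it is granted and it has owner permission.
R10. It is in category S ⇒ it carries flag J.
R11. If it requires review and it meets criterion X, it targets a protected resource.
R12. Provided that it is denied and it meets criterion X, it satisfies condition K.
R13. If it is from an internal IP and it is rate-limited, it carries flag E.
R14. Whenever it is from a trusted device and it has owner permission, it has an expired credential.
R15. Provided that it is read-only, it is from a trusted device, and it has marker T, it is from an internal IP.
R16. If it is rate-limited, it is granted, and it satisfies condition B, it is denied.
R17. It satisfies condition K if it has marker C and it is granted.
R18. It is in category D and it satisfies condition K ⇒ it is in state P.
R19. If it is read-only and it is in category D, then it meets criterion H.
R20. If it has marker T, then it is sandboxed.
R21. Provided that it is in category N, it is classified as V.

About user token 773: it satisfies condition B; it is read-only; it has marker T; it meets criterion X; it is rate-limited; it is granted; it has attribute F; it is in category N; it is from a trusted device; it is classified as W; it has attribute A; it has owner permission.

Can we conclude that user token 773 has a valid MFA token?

Yes

By R9 (it is granted, it has owner permission): it requires review.
By R11 (it requires review, it meets criterion X): it targets a protected resource.
By R15 (it is read-only, it is from a trusted device, it has marker T): it is from an internal IP.
By R16 (it is rate-limited, it is granted, it satisfies condition B): it is denied.
By R21 (it is in category N): it is classified as V.
By R3 (it is classified as V, it has marker T): it is audited.
By R12 (it is denied, it meets criterion X): it satisfies condition K.
By R13 (it is from an internal IP, it is rate-limited): it carries flag E.
By R1 (it is audited, it carries flag E): it is in category D.
By R18 (it is in category D, it satisfies condition K): it is in state P.
By R4 (it is in state P, it targets a protected resource): it is elevated.
By R8 (it is elevated): it is logged for compliance.
By R7 (it is logged for compliance): it has a valid MFA token.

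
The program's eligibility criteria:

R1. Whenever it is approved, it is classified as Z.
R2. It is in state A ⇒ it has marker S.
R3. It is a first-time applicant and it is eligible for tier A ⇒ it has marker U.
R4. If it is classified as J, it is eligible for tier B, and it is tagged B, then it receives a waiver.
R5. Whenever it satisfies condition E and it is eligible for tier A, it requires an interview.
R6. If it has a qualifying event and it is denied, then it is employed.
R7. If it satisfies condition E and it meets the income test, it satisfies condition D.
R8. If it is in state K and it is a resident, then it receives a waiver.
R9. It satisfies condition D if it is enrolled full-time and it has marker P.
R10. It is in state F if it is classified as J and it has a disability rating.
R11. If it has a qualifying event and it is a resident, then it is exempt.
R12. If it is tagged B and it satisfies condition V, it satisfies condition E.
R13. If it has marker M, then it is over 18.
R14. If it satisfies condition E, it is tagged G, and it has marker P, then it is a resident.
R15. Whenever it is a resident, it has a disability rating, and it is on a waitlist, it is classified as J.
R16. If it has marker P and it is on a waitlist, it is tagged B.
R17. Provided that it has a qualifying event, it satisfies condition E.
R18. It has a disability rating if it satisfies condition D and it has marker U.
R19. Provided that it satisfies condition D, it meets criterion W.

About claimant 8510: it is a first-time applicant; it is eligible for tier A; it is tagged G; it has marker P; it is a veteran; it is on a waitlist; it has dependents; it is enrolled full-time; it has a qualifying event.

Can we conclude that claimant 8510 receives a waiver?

Forward chaining from the given facts derives: has marker U, satisfies condition D, is tagged B, satisfies condition E, has a disability rating, meets criterion W, requires an interview, is a resident, is classified as J, is in state F, is exempt.
Rules concluding "it receives a waiver": R4 needs "it is eligible for tier B"; R8 needs "it is in state K" — none of these are established.

No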